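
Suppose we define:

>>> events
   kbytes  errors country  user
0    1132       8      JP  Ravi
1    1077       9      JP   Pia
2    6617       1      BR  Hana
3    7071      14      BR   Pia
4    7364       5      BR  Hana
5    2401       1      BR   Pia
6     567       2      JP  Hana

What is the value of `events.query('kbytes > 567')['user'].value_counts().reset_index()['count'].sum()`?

filter rows where kbytes > 567:
   kbytes  errors country  user
0    1132       8      JP  Ravi
1    1077       9      JP   Pia
2    6617       1      BR  Hana
3    7071      14      BR   Pia
4    7364       5      BR  Hana
5    2401       1      BR   Pia
value_counts of user:
user
Pia     3
Hana    2
Ravi    1
Name: count, dtype: int64
reset_index():
   user  count
0   Pia      3
1  Hana      2
2  Ravi      1
The sum of column 'count' is 6.

6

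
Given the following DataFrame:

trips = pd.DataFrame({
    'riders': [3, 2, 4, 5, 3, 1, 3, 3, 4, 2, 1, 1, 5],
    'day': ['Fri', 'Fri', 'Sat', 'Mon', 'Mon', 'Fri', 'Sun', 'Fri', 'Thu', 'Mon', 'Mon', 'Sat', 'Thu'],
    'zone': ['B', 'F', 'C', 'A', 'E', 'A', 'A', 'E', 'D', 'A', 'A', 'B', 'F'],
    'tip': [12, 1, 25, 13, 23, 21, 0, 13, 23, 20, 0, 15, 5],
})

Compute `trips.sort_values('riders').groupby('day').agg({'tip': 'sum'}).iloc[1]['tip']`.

sort by riders:
    riders  day zone  tip
5        1  Fri    A   21
10       1  Mon    A    0
11       1  Sat    B   15
1        2  Fri    F    1
9        2  Mon    A   20
0        3  Fri    B   12
4        3  Mon    E   23
6        3  Sun    A    0
7        3  Fri    E   13
2        4  Sat    C   25
8        4  Thu    D   23
3        5  Mon    A   13
12       5  Thu    F    5
group by day, sum of tip:
     tip
day     
Fri   47
Mon   56
Sat   40
Sun    0
Thu   28
Reading off the value at position 1, column 'tip', we get 56.

56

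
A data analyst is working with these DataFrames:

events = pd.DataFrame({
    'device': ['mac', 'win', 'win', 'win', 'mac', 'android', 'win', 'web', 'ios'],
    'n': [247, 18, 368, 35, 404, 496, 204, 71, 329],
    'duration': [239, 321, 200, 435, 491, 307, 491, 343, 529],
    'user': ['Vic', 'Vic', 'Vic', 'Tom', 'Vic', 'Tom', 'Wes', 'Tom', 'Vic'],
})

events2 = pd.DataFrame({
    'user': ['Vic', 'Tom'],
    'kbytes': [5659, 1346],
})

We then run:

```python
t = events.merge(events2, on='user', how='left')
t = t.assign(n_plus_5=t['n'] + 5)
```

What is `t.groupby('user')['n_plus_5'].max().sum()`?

1119

merge on 'user' (how='left') → 9 rows:
    device    n  duration user  kbytes
0      mac  247       239  Vic  5659.0
1      win   18       321  Vic  5659.0
2      win  368       200  Vic  5659.0
3      win   35       435  Tom  1346.0
4      mac  404       491  Vic  5659.0
5  android  496       307  Tom  1346.0
6      win  204       491  Wes     NaN
7      web   71       343  Tom  1346.0
8      ios  329       529  Vic  5659.0
add column n_plus_5 = t['n'] + 5:
    device    n  duration user  kbytes  n_plus_5
0      mac  247       239  Vic  5659.0       252
1      win   18       321  Vic  5659.0        23
2      win  368       200  Vic  5659.0       373
3      win   35       435  Tom  1346.0        40
4      mac  404       491  Vic  5659.0       409
5  android  496       307  Tom  1346.0       501
6      win  204       491  Wes     NaN       209
7      web   71       343  Tom  1346.0        76
8      ios  329       529  Vic  5659.0       334
group by user, max of n_plus_5:
user
Tom    501
Vic    409
Wes    209
Name: n_plus_5, dtype: int64
Hence 1119.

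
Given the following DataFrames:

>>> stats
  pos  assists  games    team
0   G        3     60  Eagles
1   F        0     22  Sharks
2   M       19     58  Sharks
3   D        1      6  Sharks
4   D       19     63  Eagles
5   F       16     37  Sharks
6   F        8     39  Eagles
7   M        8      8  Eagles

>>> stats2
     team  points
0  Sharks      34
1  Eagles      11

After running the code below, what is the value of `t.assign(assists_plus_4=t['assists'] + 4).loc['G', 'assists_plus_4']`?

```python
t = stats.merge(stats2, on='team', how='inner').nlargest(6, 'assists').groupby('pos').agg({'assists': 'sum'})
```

7

merge on 'team' (how='inner') → 8 rows:
  pos  assists  games    team  points
0   G        3     60  Eagles      11
1   F        0     22  Sharks      34
2   M       19     58  Sharks      34
3   D        1      6  Sharks      34
4   D       19     63  Eagles      11
5   F       16     37  Sharks      34
6   F        8     39  Eagles      11
7   M        8      8  Eagles      11
take 6 rows with largest assists:
  pos  assists  games    team  points
2   M       19     58  Sharks      34
4   D       19     63  Eagles      11
5   F       16     37  Sharks      34
6   F        8     39  Eagles      11
7   M        8      8  Eagles      11
0   G        3     60  Eagles      11
group by pos, sum of assists:
     assists
pos         
D         19
F         24
G          3
M         27
add column assists_plus_4 = t['assists'] + 4:
     assists  assists_plus_4
pos                         
D         19              23
F         24              28
G          3               7
M         27              31
value at row 'G', column 'assists_plus_4' → 7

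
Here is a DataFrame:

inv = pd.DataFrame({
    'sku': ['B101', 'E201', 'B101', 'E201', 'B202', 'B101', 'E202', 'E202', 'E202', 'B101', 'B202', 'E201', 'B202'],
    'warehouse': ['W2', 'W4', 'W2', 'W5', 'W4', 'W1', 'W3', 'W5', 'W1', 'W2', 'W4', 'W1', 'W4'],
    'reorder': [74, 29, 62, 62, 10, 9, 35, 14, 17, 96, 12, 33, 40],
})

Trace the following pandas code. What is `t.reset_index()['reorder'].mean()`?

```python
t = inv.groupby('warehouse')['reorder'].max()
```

53.2

group by warehouse, max of reorder:
warehouse
W1    33
W2    96
W3    35
W4    40
W5    62
Name: reorder, dtype: int64
reset_index():
  warehouse  reorder
0        W1       33
1        W2       96
2        W3       35
3        W4       40
4        W5       62
Finally, mean of column 'reorder' = 53.2.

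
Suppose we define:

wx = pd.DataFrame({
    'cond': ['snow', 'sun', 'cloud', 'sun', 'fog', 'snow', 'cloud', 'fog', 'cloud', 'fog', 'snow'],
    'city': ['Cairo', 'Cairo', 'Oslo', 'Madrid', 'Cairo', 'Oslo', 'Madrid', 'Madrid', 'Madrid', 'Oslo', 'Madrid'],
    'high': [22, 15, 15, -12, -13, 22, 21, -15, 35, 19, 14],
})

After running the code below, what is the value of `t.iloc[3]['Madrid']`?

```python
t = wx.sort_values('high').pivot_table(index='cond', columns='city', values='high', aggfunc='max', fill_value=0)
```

sort by high:
     cond    city  high
7     fog  Madrid   -15
4     fog   Cairo   -13
3     sun  Madrid   -12
10   snow  Madrid    14
1     sun   Cairo    15
2   cloud    Oslo    15
9     fog    Oslo    19
6   cloud  Madrid    21
0    snow   Cairo    22
5    snow    Oslo    22
8   cloud  Madrid    35
pivot: rows=cond, cols=city, max(high):
city   Cairo  Madrid  Oslo
cond                      
cloud      0      35    15
fog      -13     -15    19
snow      22      14    22
sun       15     -12     0
Taking the value at position 3, column 'Madrid' gives -12.

-12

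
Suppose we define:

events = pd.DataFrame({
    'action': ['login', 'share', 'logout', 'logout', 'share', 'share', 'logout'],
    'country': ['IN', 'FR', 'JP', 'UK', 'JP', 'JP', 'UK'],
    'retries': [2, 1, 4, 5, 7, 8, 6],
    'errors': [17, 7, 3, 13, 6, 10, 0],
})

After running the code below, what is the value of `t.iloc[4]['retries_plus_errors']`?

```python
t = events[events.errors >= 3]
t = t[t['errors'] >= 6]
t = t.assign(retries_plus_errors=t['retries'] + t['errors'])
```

18

filter rows where errors >= 3:
   action country  retries  errors
0   login      IN        2      17
1   share      FR        1       7
2  logout      JP        4       3
3  logout      UK        5      13
4   share      JP        7       6
5   share      JP        8      10
filter rows where errors >= 6:
   action country  retries  errors
0   login      IN        2      17
1   share      FR        1       7
3  logout      UK        5      13
4   share      JP        7       6
5   share      JP        8      10
add column retries_plus_errors = t['retries'] + t['errors']:
   action country  retries  errors  retries_plus_errors
0   login      IN        2      17                   19
1   share      FR        1       7                    8
3  logout      UK        5      13                   18
4   share      JP        7       6                   13
5   share      JP        8      10                   18
Taking the value at position 4, column 'retries_plus_errors' gives 18.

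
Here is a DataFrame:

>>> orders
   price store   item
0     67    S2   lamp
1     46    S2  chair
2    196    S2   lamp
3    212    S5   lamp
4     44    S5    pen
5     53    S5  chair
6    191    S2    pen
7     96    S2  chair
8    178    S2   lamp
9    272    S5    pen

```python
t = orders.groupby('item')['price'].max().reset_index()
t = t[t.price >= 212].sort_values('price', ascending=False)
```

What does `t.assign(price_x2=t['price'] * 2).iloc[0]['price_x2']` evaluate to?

group by item, max of price:
item
chair     96
lamp     212
pen      272
Name: price, dtype: int64
reset_index():
    item  price
0  chair     96
1   lamp    212
2    pen    272
filter rows where price >= 212:
   item  price
1  lamp    212
2   pen    272
sort by price descending:
   item  price
2   pen    272
1  lamp    212
add column price_x2 = t['price'] * 2:
   item  price  price_x2
2   pen    272       544
1  lamp    212       424
Hence 544.

544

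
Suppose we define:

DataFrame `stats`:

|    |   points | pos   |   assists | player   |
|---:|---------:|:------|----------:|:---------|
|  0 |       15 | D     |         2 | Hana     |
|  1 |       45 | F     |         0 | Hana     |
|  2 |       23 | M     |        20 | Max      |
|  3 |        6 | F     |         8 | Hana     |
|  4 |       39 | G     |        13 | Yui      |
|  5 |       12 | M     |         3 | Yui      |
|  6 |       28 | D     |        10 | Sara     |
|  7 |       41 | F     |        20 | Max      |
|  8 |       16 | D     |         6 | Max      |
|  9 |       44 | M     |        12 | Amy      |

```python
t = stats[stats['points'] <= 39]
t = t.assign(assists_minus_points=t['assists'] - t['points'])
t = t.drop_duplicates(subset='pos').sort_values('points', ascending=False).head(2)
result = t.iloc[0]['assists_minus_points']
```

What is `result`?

-26

filter rows where points <= 39:
   points pos  assists player
0      15   D        2   Hana
2      23   M       20    Max
3       6   F        8   Hana
4      39   G       13    Yui
5      12   M        3    Yui
6      28   D       10   Sara
8      16   D        6    Max
add column assists_minus_points = t['assists'] - t['points']:
   points pos  assists player  assists_minus_points
0      15   D        2   Hana                   -13
2      23   M       20    Max                    -3
3       6   F        8   Hana                     2
4      39   G       13    Yui                   -26
5      12   M        3    Yui                    -9
6      28   D       10   Sara                   -18
8      16   D        6    Max                   -10
drop duplicate pos (keep=first):
   points pos  assists player  assists_minus_points
0      15   D        2   Hana                   -13
2      23   M       20    Max                    -3
3       6   F        8   Hana                     2
4      39   G       13    Yui                   -26
sort by points descending:
   points pos  assists player  assists_minus_points
4      39   G       13    Yui                   -26
2      23   M       20    Max                    -3
0      15   D        2   Hana                   -13
3       6   F        8   Hana                     2
take first 2 rows:
   points pos  assists player  assists_minus_points
4      39   G       13    Yui                   -26
2      23   M       20    Max                    -3
value at position 0, column 'assists_minus_points' → -26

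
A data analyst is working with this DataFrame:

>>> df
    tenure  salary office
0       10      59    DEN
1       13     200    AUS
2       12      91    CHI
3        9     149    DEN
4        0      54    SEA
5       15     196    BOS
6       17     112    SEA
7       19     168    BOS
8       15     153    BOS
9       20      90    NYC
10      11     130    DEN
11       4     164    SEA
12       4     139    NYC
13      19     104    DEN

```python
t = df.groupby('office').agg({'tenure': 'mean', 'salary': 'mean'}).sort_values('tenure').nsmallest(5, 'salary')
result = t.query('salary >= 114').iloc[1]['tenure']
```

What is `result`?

group by office: mean(tenure), mean(salary):
           tenure      salary
office                       
AUS     13.000000  200.000000
BOS     16.333333  172.333333
CHI     12.000000   91.000000
DEN     12.250000  110.500000
NYC     12.000000  114.500000
SEA      7.000000  110.000000
sort by tenure:
           tenure      salary
office                       
SEA      7.000000  110.000000
CHI     12.000000   91.000000
NYC     12.000000  114.500000
DEN     12.250000  110.500000
AUS     13.000000  200.000000
BOS     16.333333  172.333333
take 5 rows with smallest salary:
           tenure      salary
office                       
CHI     12.000000   91.000000
SEA      7.000000  110.000000
DEN     12.250000  110.500000
NYC     12.000000  114.500000
BOS     16.333333  172.333333
filter rows where salary >= 114:
           tenure      salary
office                       
NYC     12.000000  114.500000
BOS     16.333333  172.333333
Finally, value at position 1, column 'tenure' = 16.3333333333.

16.3333333333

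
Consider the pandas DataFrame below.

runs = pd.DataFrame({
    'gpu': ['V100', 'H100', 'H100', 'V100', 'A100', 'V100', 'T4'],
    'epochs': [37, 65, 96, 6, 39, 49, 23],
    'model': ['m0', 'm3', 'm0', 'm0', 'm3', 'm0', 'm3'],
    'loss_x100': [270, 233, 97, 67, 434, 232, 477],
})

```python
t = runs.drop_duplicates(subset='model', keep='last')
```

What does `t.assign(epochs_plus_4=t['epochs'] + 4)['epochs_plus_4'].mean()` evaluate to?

40.0

drop duplicate model (keep=last):
    gpu  epochs model  loss_x100
5  V100      49    m0        232
6    T4      23    m3        477
add column epochs_plus_4 = t['epochs'] + 4:
    gpu  epochs model  loss_x100  epochs_plus_4
5  V100      49    m0        232             53
6    T4      23    m3        477             27
Then the mean of column 'epochs_plus_4': 40.0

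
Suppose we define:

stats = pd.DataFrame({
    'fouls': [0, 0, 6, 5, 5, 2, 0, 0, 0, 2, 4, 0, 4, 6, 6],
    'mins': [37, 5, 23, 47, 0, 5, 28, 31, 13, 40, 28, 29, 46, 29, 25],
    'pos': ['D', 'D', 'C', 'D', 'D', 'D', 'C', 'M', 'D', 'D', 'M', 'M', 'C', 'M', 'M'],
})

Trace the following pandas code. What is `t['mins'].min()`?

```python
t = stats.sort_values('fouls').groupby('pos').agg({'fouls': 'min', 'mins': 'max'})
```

sort by fouls:
    fouls  mins pos
0       0    37   D
1       0     5   D
6       0    28   C
7       0    31   M
8       0    13   D
11      0    29   M
5       2     5   D
9       2    40   D
10      4    28   M
12      4    46   C
3       5    47   D
4       5     0   D
2       6    23   C
13      6    29   M
14      6    25   M
group by pos: min(fouls), max(mins):
     fouls  mins
pos             
C        0    46
D        0    47
M        0    31
Taking the min of column 'mins' gives 31.

31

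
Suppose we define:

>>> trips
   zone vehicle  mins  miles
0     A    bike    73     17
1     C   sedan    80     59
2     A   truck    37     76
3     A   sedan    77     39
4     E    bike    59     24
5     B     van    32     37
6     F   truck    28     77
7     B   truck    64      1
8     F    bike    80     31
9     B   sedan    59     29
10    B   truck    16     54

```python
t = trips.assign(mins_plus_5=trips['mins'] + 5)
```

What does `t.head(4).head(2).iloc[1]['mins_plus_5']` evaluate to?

add column mins_plus_5 = trips['mins'] + 5:
   zone vehicle  mins  miles  mins_plus_5
0     A    bike    73     17           78
1     C   sedan    80     59           85
2     A   truck    37     76           42
3     A   sedan    77     39           82
4     E    bike    59     24           64
5     B     van    32     37           37
6     F   truck    28     77           33
7     B   truck    64      1           69
8     F    bike    80     31           85
9     B   sedan    59     29           64
10    B   truck    16     54           21
take first 4 rows:
  zone vehicle  mins  miles  mins_plus_5
0    A    bike    73     17           78
1    C   sedan    80     59           85
2    A   truck    37     76           42
3    A   sedan    77     39           82
take first 2 rows:
  zone vehicle  mins  miles  mins_plus_5
0    A    bike    73     17           78
1    C   sedan    80     59           85
Finally, value at position 1, column 'mins_plus_5' = 85.

85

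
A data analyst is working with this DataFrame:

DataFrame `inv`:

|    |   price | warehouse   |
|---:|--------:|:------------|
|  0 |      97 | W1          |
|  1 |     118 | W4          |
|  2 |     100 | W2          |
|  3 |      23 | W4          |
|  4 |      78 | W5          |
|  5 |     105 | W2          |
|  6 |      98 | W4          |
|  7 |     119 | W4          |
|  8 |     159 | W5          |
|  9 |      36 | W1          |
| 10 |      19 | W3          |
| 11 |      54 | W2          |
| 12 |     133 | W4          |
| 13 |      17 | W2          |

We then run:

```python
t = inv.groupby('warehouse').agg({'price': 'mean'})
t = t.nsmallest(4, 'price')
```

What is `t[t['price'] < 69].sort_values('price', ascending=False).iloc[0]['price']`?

66.5

group by warehouse, mean of price:
           price
warehouse       
W1          66.5
W2          69.0
W3          19.0
W4          98.2
W5         118.5
take 4 rows with smallest price:
           price
warehouse       
W3          19.0
W1          66.5
W2          69.0
W4          98.2
filter rows where price < 69:
           price
warehouse       
W3          19.0
W1          66.5
sort by price descending:
           price
warehouse       
W1          66.5
W3          19.0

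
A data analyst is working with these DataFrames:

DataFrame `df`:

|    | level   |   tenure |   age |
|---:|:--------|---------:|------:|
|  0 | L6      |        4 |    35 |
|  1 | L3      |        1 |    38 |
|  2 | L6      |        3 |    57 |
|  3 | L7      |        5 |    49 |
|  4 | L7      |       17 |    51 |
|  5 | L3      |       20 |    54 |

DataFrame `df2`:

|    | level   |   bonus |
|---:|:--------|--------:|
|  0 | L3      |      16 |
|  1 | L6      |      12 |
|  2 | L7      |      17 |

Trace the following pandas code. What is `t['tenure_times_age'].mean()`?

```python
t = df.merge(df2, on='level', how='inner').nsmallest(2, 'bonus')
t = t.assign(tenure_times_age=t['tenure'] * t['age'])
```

merge on 'level' (how='inner') → 6 rows:
  level  tenure  age  bonus
0    L6       4   35     12
1    L3       1   38     16
2    L6       3   57     12
3    L7       5   49     17
4    L7      17   51     17
5    L3      20   54     16
take 2 rows with smallest bonus:
  level  tenure  age  bonus
0    L6       4   35     12
2    L6       3   57     12
add column tenure_times_age = t['tenure'] * t['age']:
  level  tenure  age  bonus  tenure_times_age
0    L6       4   35     12               140
2    L6       3   57     12               171
Then the mean of column 'tenure_times_age': 155.5

155.5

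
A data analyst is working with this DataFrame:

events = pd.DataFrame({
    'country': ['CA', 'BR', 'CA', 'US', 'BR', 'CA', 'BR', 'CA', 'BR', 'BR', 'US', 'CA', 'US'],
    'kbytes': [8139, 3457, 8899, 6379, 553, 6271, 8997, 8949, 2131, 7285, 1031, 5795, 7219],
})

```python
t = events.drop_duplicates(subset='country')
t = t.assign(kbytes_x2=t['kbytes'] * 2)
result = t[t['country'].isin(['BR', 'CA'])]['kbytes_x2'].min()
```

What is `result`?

drop duplicate country (keep=first):
  country  kbytes
0      CA    8139
1      BR    3457
3      US    6379
add column kbytes_x2 = t['kbytes'] * 2:
  country  kbytes  kbytes_x2
0      CA    8139      16278
1      BR    3457       6914
3      US    6379      12758
filter rows where country in ['BR', 'CA']:
  country  kbytes  kbytes_x2
0      CA    8139      16278
1      BR    3457       6914
So min() = 6914.

6914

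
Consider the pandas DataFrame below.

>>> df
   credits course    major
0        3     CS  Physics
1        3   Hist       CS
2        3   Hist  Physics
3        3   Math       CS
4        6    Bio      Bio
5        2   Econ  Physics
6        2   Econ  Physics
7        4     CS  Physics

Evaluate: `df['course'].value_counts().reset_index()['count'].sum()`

value_counts of course:
course
CS      2
Hist    2
Econ    2
Math    1
Bio     1
Name: count, dtype: int64
reset_index():
  course  count
0     CS      2
1   Hist      2
2   Econ      2
3   Math      1
4    Bio      1
The sum of column 'count' is 8.

8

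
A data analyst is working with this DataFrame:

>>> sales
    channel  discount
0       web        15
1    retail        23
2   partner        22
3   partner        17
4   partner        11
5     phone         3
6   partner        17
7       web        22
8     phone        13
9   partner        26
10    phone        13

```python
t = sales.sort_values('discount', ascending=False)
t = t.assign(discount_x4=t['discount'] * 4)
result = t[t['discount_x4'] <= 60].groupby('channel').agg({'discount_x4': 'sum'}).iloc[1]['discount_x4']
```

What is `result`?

sort by discount descending:
    channel  discount
9   partner        26
1    retail        23
2   partner        22
7       web        22
3   partner        17
6   partner        17
0       web        15
8     phone        13
10    phone        13
4   partner        11
5     phone         3
add column discount_x4 = t['discount'] * 4:
    channel  discount  discount_x4
9   partner        26          104
1    retail        23           92
2   partner        22           88
7       web        22           88
3   partner        17           68
6   partner        17           68
0       web        15           60
8     phone        13           52
10    phone        13           52
4   partner        11           44
5     phone         3           12
filter rows where discount_x4 <= 60:
    channel  discount  discount_x4
0       web        15           60
8     phone        13           52
10    phone        13           52
4   partner        11           44
5     phone         3           12
group by channel, sum of discount_x4:
         discount_x4
channel             
partner           44
phone            116
web               60
Reading off the value at position 1, column 'discount_x4', we get 116.

116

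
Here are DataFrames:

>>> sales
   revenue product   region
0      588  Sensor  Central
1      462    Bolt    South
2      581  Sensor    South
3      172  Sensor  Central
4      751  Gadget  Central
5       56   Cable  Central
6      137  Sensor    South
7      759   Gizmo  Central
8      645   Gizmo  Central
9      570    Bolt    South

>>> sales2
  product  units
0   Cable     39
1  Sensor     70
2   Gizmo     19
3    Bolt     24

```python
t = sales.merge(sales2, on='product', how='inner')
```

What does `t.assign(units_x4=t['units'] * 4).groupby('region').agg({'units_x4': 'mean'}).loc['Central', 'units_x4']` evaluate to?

173.6

merge on 'product' (how='inner') → 9 rows:
   revenue product   region  units
0      588  Sensor  Central     70
1      462    Bolt    South     24
2      581  Sensor    South     70
3      172  Sensor  Central     70
4       56   Cable  Central     39
5      137  Sensor    South     70
6      759   Gizmo  Central     19
7      645   Gizmo  Central     19
8      570    Bolt    South     24
add column units_x4 = t['units'] * 4:
   revenue product   region  units  units_x4
0      588  Sensor  Central     70       280
1      462    Bolt    South     24        96
2      581  Sensor    South     70       280
3      172  Sensor  Central     70       280
4       56   Cable  Central     39       156
5      137  Sensor    South     70       280
6      759   Gizmo  Central     19        76
7      645   Gizmo  Central     19        76
8      570    Bolt    South     24        96
group by region, mean of units_x4:
         units_x4
region           
Central     173.6
South       188.0
Reading off the value at row 'Central', column 'units_x4', we get 173.6.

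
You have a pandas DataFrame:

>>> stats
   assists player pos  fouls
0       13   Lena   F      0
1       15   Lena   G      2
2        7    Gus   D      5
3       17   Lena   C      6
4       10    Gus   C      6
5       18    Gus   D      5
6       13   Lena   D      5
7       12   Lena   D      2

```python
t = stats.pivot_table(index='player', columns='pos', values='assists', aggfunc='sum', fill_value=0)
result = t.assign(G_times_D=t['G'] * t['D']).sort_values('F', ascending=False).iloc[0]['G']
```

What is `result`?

15

pivot: rows=player, cols=pos, sum(assists):
pos      C   D   F   G
player                
Gus     10  25   0   0
Lena    17  25  13  15
add column G_times_D = t['G'] * t['D']:
pos      C   D   F   G  G_times_D
player                           
Gus     10  25   0   0          0
Lena    17  25  13  15        375
sort by F descending:
pos      C   D   F   G  G_times_D
player                           
Lena    17  25  13  15        375
Gus     10  25   0   0          0
value at position 0, column 'G' → 15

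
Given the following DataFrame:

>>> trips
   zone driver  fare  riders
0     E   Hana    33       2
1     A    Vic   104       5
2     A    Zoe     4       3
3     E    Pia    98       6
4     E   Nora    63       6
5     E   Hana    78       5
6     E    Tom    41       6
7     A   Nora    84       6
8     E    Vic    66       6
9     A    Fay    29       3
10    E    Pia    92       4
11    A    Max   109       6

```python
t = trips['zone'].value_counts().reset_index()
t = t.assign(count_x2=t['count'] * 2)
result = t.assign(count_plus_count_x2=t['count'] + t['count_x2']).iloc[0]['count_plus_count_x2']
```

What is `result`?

21

value_counts of zone:
zone
E    7
A    5
Name: count, dtype: int64
reset_index():
  zone  count
0    E      7
1    A      5
add column count_x2 = t['count'] * 2:
  zone  count  count_x2
0    E      7        14
1    A      5        10
add column count_plus_count_x2 = t['count'] + t['count_x2']:
  zone  count  count_x2  count_plus_count_x2
0    E      7        14                   21
1    A      5        10                   15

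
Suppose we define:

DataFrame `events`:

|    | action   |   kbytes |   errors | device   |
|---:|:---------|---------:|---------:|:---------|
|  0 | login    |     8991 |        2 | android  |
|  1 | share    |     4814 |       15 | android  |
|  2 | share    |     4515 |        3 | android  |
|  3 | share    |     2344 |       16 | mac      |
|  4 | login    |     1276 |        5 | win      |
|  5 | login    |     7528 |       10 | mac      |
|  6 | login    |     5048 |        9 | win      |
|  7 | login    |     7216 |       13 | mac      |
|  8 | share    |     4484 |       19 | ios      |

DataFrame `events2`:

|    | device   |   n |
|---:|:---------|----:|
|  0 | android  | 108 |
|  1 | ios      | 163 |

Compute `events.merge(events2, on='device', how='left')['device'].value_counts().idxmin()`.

ios

merge on 'device' (how='left') → 9 rows:
  action  kbytes  errors   device      n
0  login    8991       2  android  108.0
1  share    4814      15  android  108.0
2  share    4515       3  android  108.0
3  share    2344      16      mac    NaN
4  login    1276       5      win    NaN
5  login    7528      10      mac    NaN
6  login    5048       9      win    NaN
7  login    7216      13      mac    NaN
8  share    4484      19      ios  163.0
value_counts of device:
device
android    3
mac        3
win        2
ios        1
Name: count, dtype: int64
Reading off the label with the smallest value, we get ios.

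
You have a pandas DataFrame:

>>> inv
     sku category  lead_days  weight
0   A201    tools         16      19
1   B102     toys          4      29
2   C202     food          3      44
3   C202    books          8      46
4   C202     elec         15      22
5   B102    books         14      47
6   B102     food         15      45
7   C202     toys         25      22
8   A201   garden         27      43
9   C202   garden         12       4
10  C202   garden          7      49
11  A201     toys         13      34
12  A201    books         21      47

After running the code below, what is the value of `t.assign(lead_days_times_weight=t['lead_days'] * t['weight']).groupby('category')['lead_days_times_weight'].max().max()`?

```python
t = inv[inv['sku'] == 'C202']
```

550

filter rows where sku == 'C202':
     sku category  lead_days  weight
2   C202     food          3      44
3   C202    books          8      46
4   C202     elec         15      22
7   C202     toys         25      22
9   C202   garden         12       4
10  C202   garden          7      49
add column lead_days_times_weight = t['lead_days'] * t['weight']:
     sku category  lead_days  weight  lead_days_times_weight
2   C202     food          3      44                     132
3   C202    books          8      46                     368
4   C202     elec         15      22                     330
7   C202     toys         25      22                     550
9   C202   garden         12       4                      48
10  C202   garden          7      49                     343
group by category, max of lead_days_times_weight:
category
books     368
elec      330
food      132
garden    343
toys      550
Name: lead_days_times_weight, dtype: int64
The max of the resulting series is 550.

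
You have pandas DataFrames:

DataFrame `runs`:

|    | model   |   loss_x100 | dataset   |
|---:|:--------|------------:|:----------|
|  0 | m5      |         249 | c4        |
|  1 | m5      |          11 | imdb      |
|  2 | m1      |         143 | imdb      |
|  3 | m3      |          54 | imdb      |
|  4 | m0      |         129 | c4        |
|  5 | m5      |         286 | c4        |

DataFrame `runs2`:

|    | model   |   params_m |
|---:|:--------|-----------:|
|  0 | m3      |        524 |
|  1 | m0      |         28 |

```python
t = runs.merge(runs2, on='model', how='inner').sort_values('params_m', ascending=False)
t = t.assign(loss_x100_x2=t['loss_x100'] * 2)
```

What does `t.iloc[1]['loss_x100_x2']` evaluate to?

merge on 'model' (how='inner') → 2 rows:
  model  loss_x100 dataset  params_m
0    m3         54    imdb       524
1    m0        129      c4        28
sort by params_m descending:
  model  loss_x100 dataset  params_m
0    m3         54    imdb       524
1    m0        129      c4        28
add column loss_x100_x2 = t['loss_x100'] * 2:
  model  loss_x100 dataset  params_m  loss_x100_x2
0    m3         54    imdb       524           108
1    m0        129      c4        28           258
Then the value at position 1, column 'loss_x100_x2': 258

258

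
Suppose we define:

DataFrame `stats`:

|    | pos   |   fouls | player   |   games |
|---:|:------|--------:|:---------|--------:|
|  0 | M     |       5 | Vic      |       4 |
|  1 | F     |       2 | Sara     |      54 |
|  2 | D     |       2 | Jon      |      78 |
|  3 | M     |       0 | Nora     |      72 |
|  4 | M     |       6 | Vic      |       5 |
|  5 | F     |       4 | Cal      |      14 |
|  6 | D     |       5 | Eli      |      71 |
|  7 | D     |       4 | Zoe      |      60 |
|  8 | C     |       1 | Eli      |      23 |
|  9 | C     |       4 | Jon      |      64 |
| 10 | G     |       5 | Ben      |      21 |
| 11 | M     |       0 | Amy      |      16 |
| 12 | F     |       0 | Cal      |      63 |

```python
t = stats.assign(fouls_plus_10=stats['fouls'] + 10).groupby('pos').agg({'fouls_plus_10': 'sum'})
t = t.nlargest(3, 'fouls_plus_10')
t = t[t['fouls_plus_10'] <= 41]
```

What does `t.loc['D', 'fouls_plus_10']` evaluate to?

41

add column fouls_plus_10 = stats['fouls'] + 10:
   pos  fouls player  games  fouls_plus_10
0    M      5    Vic      4             15
1    F      2   Sara     54             12
2    D      2    Jon     78             12
3    M      0   Nora     72             10
4    M      6    Vic      5             16
5    F      4    Cal     14             14
6    D      5    Eli     71             15
7    D      4    Zoe     60             14
8    C      1    Eli     23             11
9    C      4    Jon     64             14
10   G      5    Ben     21             15
11   M      0    Amy     16             10
12   F      0    Cal     63             10
group by pos, sum of fouls_plus_10:
     fouls_plus_10
pos               
C               25
D               41
F               36
G               15
M               51
take 3 rows with largest fouls_plus_10:
     fouls_plus_10
pos               
M               51
D               41
F               36
filter rows where fouls_plus_10 <= 41:
     fouls_plus_10
pos               
D               41
F               36
Then the value at row 'D', column 'fouls_plus_10': 41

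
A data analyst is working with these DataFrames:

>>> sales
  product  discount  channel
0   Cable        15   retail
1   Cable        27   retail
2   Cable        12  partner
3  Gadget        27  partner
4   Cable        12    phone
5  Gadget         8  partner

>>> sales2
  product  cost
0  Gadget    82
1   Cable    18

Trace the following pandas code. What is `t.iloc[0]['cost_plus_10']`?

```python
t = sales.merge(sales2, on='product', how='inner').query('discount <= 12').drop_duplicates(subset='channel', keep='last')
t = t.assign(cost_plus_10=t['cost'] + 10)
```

merge on 'product' (how='inner') → 6 rows:
  product  discount  channel  cost
0   Cable        15   retail    18
1   Cable        27   retail    18
2   Cable        12  partner    18
3  Gadget        27  partner    82
4   Cable        12    phone    18
5  Gadget         8  partner    82
filter rows where discount <= 12:
  product  discount  channel  cost
2   Cable        12  partner    18
4   Cable        12    phone    18
5  Gadget         8  partner    82
drop duplicate channel (keep=last):
  product  discount  channel  cost
4   Cable        12    phone    18
5  Gadget         8  partner    82
add column cost_plus_10 = t['cost'] + 10:
  product  discount  channel  cost  cost_plus_10
4   Cable        12    phone    18            28
5  Gadget         8  partner    82            92
Hence 28.

28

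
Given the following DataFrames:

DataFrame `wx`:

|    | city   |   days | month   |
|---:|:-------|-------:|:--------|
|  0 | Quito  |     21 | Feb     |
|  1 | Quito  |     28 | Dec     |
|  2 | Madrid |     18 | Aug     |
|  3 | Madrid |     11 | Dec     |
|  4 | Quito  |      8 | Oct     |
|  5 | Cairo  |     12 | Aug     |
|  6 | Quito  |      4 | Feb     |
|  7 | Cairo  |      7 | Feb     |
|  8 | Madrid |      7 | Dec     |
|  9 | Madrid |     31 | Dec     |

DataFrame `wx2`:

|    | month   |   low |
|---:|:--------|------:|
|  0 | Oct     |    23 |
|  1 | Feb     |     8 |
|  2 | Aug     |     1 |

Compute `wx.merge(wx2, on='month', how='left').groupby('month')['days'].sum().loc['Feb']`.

32

merge on 'month' (how='left') → 10 rows:
     city  days month   low
0   Quito    21   Feb   8.0
1   Quito    28   Dec   NaN
2  Madrid    18   Aug   1.0
3  Madrid    11   Dec   NaN
4   Quito     8   Oct  23.0
5   Cairo    12   Aug   1.0
6   Quito     4   Feb   8.0
7   Cairo     7   Feb   8.0
8  Madrid     7   Dec   NaN
9  Madrid    31   Dec   NaN
group by month, sum of days:
month
Aug    30
Dec    77
Feb    32
Oct     8
Name: days, dtype: int64
The value at index 'Feb' is 32.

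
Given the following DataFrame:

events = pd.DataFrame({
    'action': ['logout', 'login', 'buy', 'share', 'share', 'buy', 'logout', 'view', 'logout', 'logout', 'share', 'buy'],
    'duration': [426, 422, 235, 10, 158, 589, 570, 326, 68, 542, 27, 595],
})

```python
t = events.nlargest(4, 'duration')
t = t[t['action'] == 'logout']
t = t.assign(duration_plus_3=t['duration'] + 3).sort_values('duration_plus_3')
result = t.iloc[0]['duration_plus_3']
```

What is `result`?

take 4 rows with largest duration:
    action  duration
11     buy       595
5      buy       589
6   logout       570
9   logout       542
filter rows where action == 'logout':
   action  duration
6  logout       570
9  logout       542
add column duration_plus_3 = t['duration'] + 3:
   action  duration  duration_plus_3
6  logout       570              573
9  logout       542              545
sort by duration_plus_3:
   action  duration  duration_plus_3
9  logout       542              545
6  logout       570              573
value at position 0, column 'duration_plus_3' → 545

545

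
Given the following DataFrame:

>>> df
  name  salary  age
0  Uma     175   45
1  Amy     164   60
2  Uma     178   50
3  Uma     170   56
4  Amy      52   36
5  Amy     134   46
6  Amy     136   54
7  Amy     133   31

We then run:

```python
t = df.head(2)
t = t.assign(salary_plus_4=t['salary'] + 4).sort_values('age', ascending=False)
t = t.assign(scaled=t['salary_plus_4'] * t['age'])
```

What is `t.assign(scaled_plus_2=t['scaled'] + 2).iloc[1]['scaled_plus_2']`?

take first 2 rows:
  name  salary  age
0  Uma     175   45
1  Amy     164   60
add column salary_plus_4 = t['salary'] + 4:
  name  salary  age  salary_plus_4
0  Uma     175   45            179
1  Amy     164   60            168
sort by age descending:
  name  salary  age  salary_plus_4
1  Amy     164   60            168
0  Uma     175   45            179
add column scaled = t['salary_plus_4'] * t['age']:
  name  salary  age  salary_plus_4  scaled
1  Amy     164   60            168   10080
0  Uma     175   45            179    8055
add column scaled_plus_2 = t['scaled'] + 2:
  name  salary  age  salary_plus_4  scaled  scaled_plus_2
1  Amy     164   60            168   10080          10082
0  Uma     175   45            179    8055           8057

8057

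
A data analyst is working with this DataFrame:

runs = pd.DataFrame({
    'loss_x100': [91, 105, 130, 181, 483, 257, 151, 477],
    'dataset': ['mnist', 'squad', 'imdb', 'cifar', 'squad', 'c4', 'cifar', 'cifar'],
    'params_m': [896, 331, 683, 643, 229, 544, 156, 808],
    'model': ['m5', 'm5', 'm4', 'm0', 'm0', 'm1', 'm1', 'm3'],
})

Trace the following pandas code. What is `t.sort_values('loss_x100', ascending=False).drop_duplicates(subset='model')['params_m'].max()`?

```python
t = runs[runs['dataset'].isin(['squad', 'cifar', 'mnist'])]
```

808

filter rows where dataset in ['squad', 'cifar', 'mnist']:
   loss_x100 dataset  params_m model
0         91   mnist       896    m5
1        105   squad       331    m5
3        181   cifar       643    m0
4        483   squad       229    m0
6        151   cifar       156    m1
7        477   cifar       808    m3
sort by loss_x100 descending:
   loss_x100 dataset  params_m model
4        483   squad       229    m0
7        477   cifar       808    m3
3        181   cifar       643    m0
6        151   cifar       156    m1
1        105   squad       331    m5
0         91   mnist       896    m5
drop duplicate model (keep=first):
   loss_x100 dataset  params_m model
4        483   squad       229    m0
7        477   cifar       808    m3
6        151   cifar       156    m1
1        105   squad       331    m5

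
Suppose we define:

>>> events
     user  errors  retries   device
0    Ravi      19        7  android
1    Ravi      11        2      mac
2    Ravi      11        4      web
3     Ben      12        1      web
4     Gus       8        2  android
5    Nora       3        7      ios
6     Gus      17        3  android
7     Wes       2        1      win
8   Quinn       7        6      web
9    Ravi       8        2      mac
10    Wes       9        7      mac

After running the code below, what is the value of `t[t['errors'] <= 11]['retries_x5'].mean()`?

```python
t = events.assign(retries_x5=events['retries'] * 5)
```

add column retries_x5 = events['retries'] * 5:
     user  errors  retries   device  retries_x5
0    Ravi      19        7  android          35
1    Ravi      11        2      mac          10
2    Ravi      11        4      web          20
3     Ben      12        1      web           5
4     Gus       8        2  android          10
5    Nora       3        7      ios          35
6     Gus      17        3  android          15
7     Wes       2        1      win           5
8   Quinn       7        6      web          30
9    Ravi       8        2      mac          10
10    Wes       9        7      mac          35
filter rows where errors <= 11:
     user  errors  retries   device  retries_x5
1    Ravi      11        2      mac          10
2    Ravi      11        4      web          20
4     Gus       8        2  android          10
5    Nora       3        7      ios          35
7     Wes       2        1      win           5
8   Quinn       7        6      web          30
9    Ravi       8        2      mac          10
10    Wes       9        7      mac          35

19.375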